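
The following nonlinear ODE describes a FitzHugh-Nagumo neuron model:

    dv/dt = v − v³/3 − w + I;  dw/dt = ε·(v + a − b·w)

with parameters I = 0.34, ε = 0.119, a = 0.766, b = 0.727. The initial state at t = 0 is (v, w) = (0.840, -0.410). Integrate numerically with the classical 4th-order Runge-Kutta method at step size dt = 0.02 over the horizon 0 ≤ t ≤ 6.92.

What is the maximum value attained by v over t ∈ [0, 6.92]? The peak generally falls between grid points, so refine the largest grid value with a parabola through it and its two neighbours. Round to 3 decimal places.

max v = 1.868

t=0.000: state=(0.840, -0.410)
step 1 (dt=0.02): k1=(1.392, 0.227), k2=(1.394, 0.228), k3=(1.394, 0.228), k4=(1.395, 0.230); state += dt/6·(k1+2k2+2k3+k4)
t=0.020: state=(0.868, -0.405)
t=0.040: state=(0.896, -0.401)
t=0.060: state=(0.924, -0.396)
continuing one RK4 step at a time; state shown every 25 steps (Δt=0.5):
t=0.500: state=(1.480, -0.279)
t=1.000: state=(1.802, -0.126)
t=1.500: state=(1.868, 0.032)
t=2.000: state=(1.843, 0.183)
t=2.500: state=(1.792, 0.326)
t=3.000: state=(1.733, 0.460)
t=3.500: state=(1.671, 0.584)
t=4.000: state=(1.606, 0.699)
t=4.500: state=(1.537, 0.806)
t=5.000: state=(1.466, 0.904)
t=5.500: state=(1.390, 0.993)
t=6.000: state=(1.307, 1.074)
t=6.500: state=(1.217, 1.147)
t=6.920: state=(1.133, 1.201)
largest grid value and its neighbours: v(1.500)=1.86771, v(1.520)=1.86773, v(1.540)=1.86762
parabola through these three points peaks at t≈1.513 with v≈1.86774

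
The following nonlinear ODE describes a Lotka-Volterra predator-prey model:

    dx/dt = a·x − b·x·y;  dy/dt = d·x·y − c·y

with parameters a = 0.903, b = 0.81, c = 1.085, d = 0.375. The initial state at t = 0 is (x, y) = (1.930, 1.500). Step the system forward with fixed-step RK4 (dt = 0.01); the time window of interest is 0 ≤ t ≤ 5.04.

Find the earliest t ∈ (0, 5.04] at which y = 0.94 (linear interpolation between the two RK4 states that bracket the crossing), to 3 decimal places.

t = 1.116

t=0.000: state=(1.930, 1.500)
step 1 (dt=0.01): k1=(-0.602, -0.542), k2=(-0.597, -0.543), k3=(-0.597, -0.543), k4=(-0.592, -0.543); state += dt/6·(k1+2k2+2k3+k4)
t=0.010: state=(1.924, 1.495)
t=0.020: state=(1.918, 1.489)
t=0.030: state=(1.912, 1.484)
continuing one RK4 step at a time; state shown every 20 steps (Δt=0.2):
t=0.200: state=(1.829, 1.390)
t=0.400: state=(1.765, 1.280)
t=0.600: state=(1.734, 1.174)
t=0.800: state=(1.731, 1.076)
t=1.000: state=(1.755, 0.987)
t=1.110: state=(1.778, 0.942)
next step: t=1.120: state=(1.781, 0.938) — y has crossed 0.94
linear interpolation between t=1.110 (0.94234) and t=1.120 (0.93841) → t≈1.116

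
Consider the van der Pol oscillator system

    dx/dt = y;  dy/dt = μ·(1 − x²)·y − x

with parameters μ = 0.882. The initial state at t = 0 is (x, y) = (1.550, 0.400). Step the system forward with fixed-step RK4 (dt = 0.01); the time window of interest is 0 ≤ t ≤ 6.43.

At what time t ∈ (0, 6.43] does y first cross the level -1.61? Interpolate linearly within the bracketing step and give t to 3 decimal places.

t = 1.688

t=0.000: state=(1.550, 0.400)
step 1 (dt=0.01): k1=(0.400, -2.045), k2=(0.390, -2.036), k3=(0.390, -2.036), k4=(0.380, -2.028); state += dt/6·(k1+2k2+2k3+k4)
t=0.010: state=(1.554, 0.380)
t=0.020: state=(1.558, 0.359)
t=0.030: state=(1.561, 0.339)
continuing one RK4 step at a time; state shown every 25 steps (Δt=0.25):
t=0.250: state=(1.591, -0.048)
t=0.500: state=(1.537, -0.371)
t=0.750: state=(1.412, -0.612)
t=1.000: state=(1.233, -0.825)
t=1.250: state=(0.999, -1.054)
t=1.500: state=(0.701, -1.338)
t=1.680: state=(0.438, -1.597)
next step: t=1.690: state=(0.422, -1.613) — y has crossed -1.61
linear interpolation between t=1.680 (-1.59737) and t=1.690 (-1.61322) → t≈1.688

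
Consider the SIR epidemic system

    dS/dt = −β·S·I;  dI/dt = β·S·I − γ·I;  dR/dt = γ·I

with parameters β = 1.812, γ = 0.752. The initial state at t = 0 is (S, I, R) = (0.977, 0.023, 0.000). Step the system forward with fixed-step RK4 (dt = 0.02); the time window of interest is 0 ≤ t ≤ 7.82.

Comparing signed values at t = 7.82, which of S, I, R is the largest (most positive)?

t=0.000: state=(0.977, 0.023, 0.000)
step 1 (dt=0.02): k1=(-0.041, 0.023, 0.017), k2=(-0.041, 0.024, 0.017), k3=(-0.041, 0.024, 0.017), k4=(-0.042, 0.024, 0.018); state += dt/6·(k1+2k2+2k3+k4)
t=0.020: state=(0.976, 0.023, 0.000)
t=0.040: state=(0.975, 0.024, 0.001)
t=0.060: state=(0.974, 0.024, 0.001)
continuing one RK4 step at a time; state shown every 25 steps (Δt=0.5):
t=0.500: state=(0.951, 0.038, 0.011)
t=1.000: state=(0.910, 0.060, 0.029)
t=1.500: state=(0.850, 0.092, 0.058)
t=2.000: state=(0.768, 0.132, 0.100)
t=2.500: state=(0.668, 0.174, 0.157)
t=3.000: state=(0.562, 0.209, 0.230)
t=3.500: state=(0.460, 0.227, 0.312)
t=4.000: state=(0.374, 0.228, 0.398)
t=4.500: state=(0.306, 0.212, 0.481)
t=5.000: state=(0.255, 0.188, 0.557)
t=5.500: state=(0.218, 0.160, 0.622)
t=6.000: state=(0.191, 0.132, 0.677)
t=6.500: state=(0.172, 0.107, 0.722)
t=7.000: state=(0.157, 0.085, 0.758)
t=7.500: state=(0.147, 0.067, 0.786)
t=7.820: state=(0.142, 0.057, 0.801)
compare at T: S=0.142, I=0.057, R=0.801

largest component: R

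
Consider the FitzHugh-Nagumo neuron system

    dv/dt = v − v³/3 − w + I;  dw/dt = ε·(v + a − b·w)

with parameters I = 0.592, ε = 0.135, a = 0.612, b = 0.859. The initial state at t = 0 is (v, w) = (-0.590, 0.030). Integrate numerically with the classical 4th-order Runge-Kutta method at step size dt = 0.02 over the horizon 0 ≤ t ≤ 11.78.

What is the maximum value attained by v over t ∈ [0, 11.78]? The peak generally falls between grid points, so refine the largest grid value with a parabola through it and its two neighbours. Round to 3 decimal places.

t=0.000: state=(-0.590, 0.030)
step 1 (dt=0.02): k1=(0.040, -0.001), k2=(0.041, -0.000), k3=(0.041, -0.000), k4=(0.041, -0.000); state += dt/6·(k1+2k2+2k3+k4)
t=0.020: state=(-0.589, 0.030)
t=0.040: state=(-0.588, 0.030)
t=0.060: state=(-0.588, 0.030)
continuing one RK4 step at a time; state shown every 25 steps (Δt=0.5):
t=0.500: state=(-0.566, 0.031)
t=1.000: state=(-0.533, 0.033)
t=1.500: state=(-0.488, 0.038)
t=2.000: state=(-0.426, 0.045)
t=2.500: state=(-0.339, 0.058)
t=3.000: state=(-0.212, 0.076)
t=3.500: state=(-0.022, 0.104)
t=4.000: state=(0.268, 0.146)
t=4.500: state=(0.690, 0.209)
t=5.000: state=(1.182, 0.299)
t=5.500: state=(1.545, 0.413)
t=6.000: state=(1.692, 0.537)
t=6.500: state=(1.712, 0.659)
t=7.000: state=(1.682, 0.773)
t=7.500: state=(1.633, 0.879)
t=8.000: state=(1.578, 0.974)
t=8.500: state=(1.520, 1.061)
t=9.000: state=(1.459, 1.139)
t=9.500: state=(1.396, 1.209)
t=10.000: state=(1.331, 1.270)
t=10.500: state=(1.263, 1.324)
t=11.000: state=(1.190, 1.370)
t=11.500: state=(1.112, 1.408)
t=11.780: state=(1.065, 1.427)
largest grid value and its neighbours: v(6.360)=1.71373, v(6.380)=1.71374, v(6.400)=1.71365
parabola through these three points peaks at t≈6.371 with v≈1.71375

max v = 1.714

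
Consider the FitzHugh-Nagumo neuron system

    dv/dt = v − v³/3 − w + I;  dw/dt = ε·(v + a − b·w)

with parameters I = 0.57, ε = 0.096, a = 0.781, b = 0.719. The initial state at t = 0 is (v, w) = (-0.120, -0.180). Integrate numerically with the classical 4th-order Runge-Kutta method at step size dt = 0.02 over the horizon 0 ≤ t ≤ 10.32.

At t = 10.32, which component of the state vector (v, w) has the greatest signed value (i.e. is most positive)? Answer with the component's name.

largest component: w

t=0.000: state=(-0.120, -0.180)
step 1 (dt=0.02): k1=(0.631, 0.076), k2=(0.636, 0.076), k3=(0.636, 0.076), k4=(0.642, 0.077); state += dt/6·(k1+2k2+2k3+k4)
t=0.020: state=(-0.107, -0.178)
t=0.040: state=(-0.094, -0.177)
t=0.060: state=(-0.081, -0.175)
continuing one RK4 step at a time; state shown every 25 steps (Δt=0.5):
t=0.500: state=(0.275, -0.134)
t=1.000: state=(0.851, -0.067)
t=1.500: state=(1.449, 0.027)
t=2.000: state=(1.772, 0.141)
t=2.500: state=(1.855, 0.259)
t=3.000: state=(1.846, 0.374)
t=3.500: state=(1.810, 0.485)
t=4.000: state=(1.767, 0.590)
t=4.500: state=(1.720, 0.689)
t=5.000: state=(1.672, 0.782)
t=5.500: state=(1.622, 0.870)
t=6.000: state=(1.571, 0.953)
t=6.500: state=(1.518, 1.030)
t=7.000: state=(1.463, 1.103)
t=7.500: state=(1.405, 1.170)
t=8.000: state=(1.343, 1.232)
t=8.500: state=(1.278, 1.289)
t=9.000: state=(1.207, 1.340)
t=9.500: state=(1.128, 1.387)
t=10.000: state=(1.038, 1.428)
t=10.320: state=(0.973, 1.451)
compare at T: v=0.973, w=1.451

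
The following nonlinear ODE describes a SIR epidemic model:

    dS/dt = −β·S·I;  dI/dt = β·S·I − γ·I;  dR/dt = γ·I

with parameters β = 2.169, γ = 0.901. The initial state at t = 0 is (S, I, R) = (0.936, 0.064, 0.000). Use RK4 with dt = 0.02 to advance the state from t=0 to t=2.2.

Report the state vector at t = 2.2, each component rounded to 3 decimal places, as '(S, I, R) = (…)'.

(S, I, R) = (0.419, 0.247, 0.334)

t=0.000: state=(0.936, 0.064, 0.000)
step 1 (dt=0.02): k1=(-0.130, 0.072, 0.058), k2=(-0.131, 0.073, 0.058), k3=(-0.131, 0.073, 0.058), k4=(-0.133, 0.074, 0.059); state += dt/6·(k1+2k2+2k3+k4)
t=0.020: state=(0.933, 0.065, 0.001)
t=0.040: state=(0.931, 0.067, 0.002)
t=0.060: state=(0.928, 0.068, 0.004)
continuing one RK4 step at a time; state shown every 5 steps (Δt=0.1):
t=0.100: state=(0.922, 0.072, 0.006)
t=0.200: state=(0.907, 0.080, 0.013)
t=0.300: state=(0.891, 0.089, 0.020)
t=0.400: state=(0.873, 0.098, 0.029)
t=0.500: state=(0.854, 0.108, 0.038)
t=0.600: state=(0.833, 0.119, 0.048)
t=0.700: state=(0.811, 0.129, 0.060)
t=0.800: state=(0.788, 0.141, 0.072)
t=0.900: state=(0.763, 0.152, 0.085)
t=1.000: state=(0.737, 0.164, 0.099)
t=1.100: state=(0.711, 0.175, 0.114)
t=1.200: state=(0.683, 0.186, 0.131)
t=1.300: state=(0.656, 0.196, 0.148)
t=1.400: state=(0.628, 0.206, 0.166)
t=1.500: state=(0.600, 0.215, 0.185)
t=1.600: state=(0.572, 0.224, 0.205)
t=1.700: state=(0.544, 0.231, 0.225)
t=1.800: state=(0.517, 0.236, 0.246)
t=1.900: state=(0.491, 0.241, 0.268)
t=2.000: state=(0.466, 0.244, 0.290)
t=2.100: state=(0.442, 0.246, 0.312)
t=2.200: state=(0.419, 0.247, 0.334)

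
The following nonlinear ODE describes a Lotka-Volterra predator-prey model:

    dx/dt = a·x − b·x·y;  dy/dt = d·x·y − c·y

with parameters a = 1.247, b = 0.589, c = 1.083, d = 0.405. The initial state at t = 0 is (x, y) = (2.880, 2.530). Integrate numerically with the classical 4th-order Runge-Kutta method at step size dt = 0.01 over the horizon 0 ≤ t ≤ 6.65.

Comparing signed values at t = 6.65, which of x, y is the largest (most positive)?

largest component: y

t=0.000: state=(2.880, 2.530)
step 1 (dt=0.01): k1=(-0.700, 0.211), k2=(-0.701, 0.208), k3=(-0.701, 0.207), k4=(-0.702, 0.204); state += dt/6·(k1+2k2+2k3+k4)
t=0.010: state=(2.873, 2.532)
t=0.020: state=(2.866, 2.534)
t=0.030: state=(2.859, 2.536)
continuing one RK4 step at a time; state shown every 25 steps (Δt=0.25):
t=0.250: state=(2.703, 2.560)
t=0.500: state=(2.533, 2.545)
t=0.750: state=(2.387, 2.490)
t=1.000: state=(2.273, 2.404)
t=1.250: state=(2.196, 2.299)
t=1.500: state=(2.156, 2.185)
t=1.750: state=(2.152, 2.072)
t=2.000: state=(2.183, 1.968)
t=2.250: state=(2.247, 1.878)
t=2.500: state=(2.340, 1.807)
t=2.750: state=(2.459, 1.757)
t=3.000: state=(2.599, 1.731)
t=3.250: state=(2.752, 1.731)
t=3.500: state=(2.908, 1.759)
t=3.750: state=(3.054, 1.815)
t=4.000: state=(3.174, 1.898)
t=4.250: state=(3.254, 2.005)
t=4.500: state=(3.278, 2.130)
t=4.750: state=(3.240, 2.261)
t=5.000: state=(3.143, 2.384)
t=5.250: state=(2.999, 2.483)
t=5.500: state=(2.827, 2.544)
t=5.750: state=(2.650, 2.560)
t=6.000: state=(2.487, 2.533)
t=6.250: state=(2.349, 2.467)
t=6.500: state=(2.246, 2.374)
t=6.650: state=(2.202, 2.310)
compare at T: x=2.202, y=2.310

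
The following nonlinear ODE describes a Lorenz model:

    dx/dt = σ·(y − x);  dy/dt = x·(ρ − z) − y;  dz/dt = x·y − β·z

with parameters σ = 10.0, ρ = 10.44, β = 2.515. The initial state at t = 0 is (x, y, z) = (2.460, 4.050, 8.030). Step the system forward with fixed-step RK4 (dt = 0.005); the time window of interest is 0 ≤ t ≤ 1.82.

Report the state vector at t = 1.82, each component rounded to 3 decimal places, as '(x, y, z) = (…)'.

t=0.000: state=(2.460, 4.050, 8.030)
step 1 (dt=0.005): k1=(15.900, 1.879, -10.232), k2=(15.549, 2.034, -9.995), k3=(15.562, 2.030, -9.999), k4=(15.223, 2.183, -9.766); state += dt/6·(k1+2k2+2k3+k4)
t=0.005: state=(2.538, 4.060, 7.980)
t=0.010: state=(2.612, 4.072, 7.932)
t=0.015: state=(2.684, 4.085, 7.887)
continuing one RK4 step at a time; state shown every 20 steps (Δt=0.1):
t=0.100: state=(3.604, 4.492, 7.415)
t=0.200: state=(4.429, 5.227, 7.508)
t=0.300: state=(5.201, 5.923, 8.241)
t=0.400: state=(5.793, 6.209, 9.405)
t=0.500: state=(5.962, 5.869, 10.499)
t=0.600: state=(5.632, 5.104, 10.993)
t=0.700: state=(5.016, 4.369, 10.764)
t=0.800: state=(4.434, 3.950, 10.084)
t=0.900: state=(4.085, 3.878, 9.295)
t=1.000: state=(4.017, 4.082, 8.640)
t=1.100: state=(4.197, 4.480, 8.267)
t=1.200: state=(4.555, 4.972, 8.260)
t=1.300: state=(4.989, 5.416, 8.628)
t=1.400: state=(5.357, 5.641, 9.262)
t=1.500: state=(5.516, 5.537, 9.914)
t=1.600: state=(5.402, 5.166, 10.305)
t=1.700: state=(5.088, 4.726, 10.304)
t=1.800: state=(4.732, 4.406, 9.982)
t=1.820: state=(4.669, 4.365, 9.894)

(x, y, z) = (4.669, 4.365, 9.894)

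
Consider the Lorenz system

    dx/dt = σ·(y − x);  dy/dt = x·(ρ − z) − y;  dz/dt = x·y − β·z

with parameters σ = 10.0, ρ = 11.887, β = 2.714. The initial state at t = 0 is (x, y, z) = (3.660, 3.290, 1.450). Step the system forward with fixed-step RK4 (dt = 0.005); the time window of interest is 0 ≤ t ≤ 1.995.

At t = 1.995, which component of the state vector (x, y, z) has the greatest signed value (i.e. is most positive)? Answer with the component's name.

t=0.000: state=(3.660, 3.290, 1.450)
step 1 (dt=0.005): k1=(-3.700, 34.909, 8.106), k2=(-2.735, 34.652, 8.339), k3=(-2.765, 34.675, 8.343), k4=(-1.828, 34.440, 8.580); state += dt/6·(k1+2k2+2k3+k4)
t=0.005: state=(3.646, 3.463, 1.492)
t=0.010: state=(3.642, 3.635, 1.536)
t=0.015: state=(3.645, 3.804, 1.582)
continuing one RK4 step at a time; state shown every 20 steps (Δt=0.1):
t=0.100: state=(4.668, 6.685, 2.900)
t=0.200: state=(7.231, 10.079, 6.704)
t=0.300: state=(9.495, 10.601, 13.206)
t=0.400: state=(8.722, 6.198, 17.132)
t=0.500: state=(5.539, 2.318, 15.589)
t=0.600: state=(2.993, 1.204, 12.466)
t=0.700: state=(1.853, 1.254, 9.741)
t=0.800: state=(1.608, 1.651, 7.636)
t=0.900: state=(1.864, 2.320, 6.118)
t=1.000: state=(2.523, 3.398, 5.210)
t=1.100: state=(3.653, 5.054, 5.117)
t=1.200: state=(5.322, 7.223, 6.348)
t=1.300: state=(7.235, 8.963, 9.438)
t=1.400: state=(8.269, 8.379, 13.364)
t=1.500: state=(7.357, 5.601, 15.079)
t=1.600: state=(5.348, 3.376, 13.914)
t=1.700: state=(3.764, 2.628, 11.739)
t=1.800: state=(3.061, 2.751, 9.719)
t=1.900: state=(3.063, 3.345, 8.208)
t=1.995: state=(3.548, 4.277, 7.390)
compare at T: x=3.548, y=4.277, z=7.390

largest component: z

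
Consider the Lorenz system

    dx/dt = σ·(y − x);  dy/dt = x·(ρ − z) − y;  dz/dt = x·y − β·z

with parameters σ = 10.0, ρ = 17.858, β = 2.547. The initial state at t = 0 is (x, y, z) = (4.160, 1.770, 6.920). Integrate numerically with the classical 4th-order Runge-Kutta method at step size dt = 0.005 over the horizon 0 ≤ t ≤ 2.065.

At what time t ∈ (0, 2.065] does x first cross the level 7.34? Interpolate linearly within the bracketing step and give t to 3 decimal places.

t = 0.217

t=0.000: state=(4.160, 1.770, 6.920)
step 1 (dt=0.005): k1=(-23.900, 43.732, -10.262), k2=(-22.209, 43.074, -9.854), k3=(-22.268, 43.118, -9.856), k4=(-20.631, 42.498, -9.461); state += dt/6·(k1+2k2+2k3+k4)
t=0.005: state=(4.049, 1.986, 6.871)
t=0.010: state=(3.953, 2.195, 6.825)
t=0.015: state=(3.873, 2.400, 6.784)
continuing one RK4 step at a time; state shown every 20 steps (Δt=0.1):
t=0.100: state=(4.092, 5.661, 6.648)
t=0.200: state=(6.724, 10.263, 8.974)
t=0.215: state=(7.269, 10.996, 9.733)
next step: t=0.220: state=(7.457, 11.235, 10.016) — x has crossed 7.34
linear interpolation between t=0.215 (7.26915) and t=0.220 (7.45681) → t≈0.217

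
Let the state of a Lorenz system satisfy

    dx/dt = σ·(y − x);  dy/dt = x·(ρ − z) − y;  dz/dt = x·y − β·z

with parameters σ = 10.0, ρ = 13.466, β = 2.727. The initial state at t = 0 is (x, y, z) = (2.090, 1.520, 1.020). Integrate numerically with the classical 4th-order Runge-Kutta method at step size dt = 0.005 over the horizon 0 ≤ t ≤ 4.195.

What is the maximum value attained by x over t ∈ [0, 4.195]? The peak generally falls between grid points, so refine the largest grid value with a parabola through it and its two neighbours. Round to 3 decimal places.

t=0.000: state=(2.090, 1.520, 1.020)
step 1 (dt=0.005): k1=(-5.700, 24.492, 0.395), k2=(-4.945, 24.252, 0.498), k3=(-4.970, 24.275, 0.499), k4=(-4.238, 24.056, 0.601); state += dt/6·(k1+2k2+2k3+k4)
t=0.005: state=(2.065, 1.641, 1.022)
t=0.010: state=(2.047, 1.761, 1.026)
t=0.015: state=(2.036, 1.879, 1.031)
continuing one RK4 step at a time; state shown every 40 steps (Δt=0.2):
t=0.200: state=(4.661, 7.436, 2.818)
t=0.400: state=(10.809, 11.761, 16.401)
t=0.600: state=(4.779, 0.972, 17.027)
t=0.800: state=(1.031, 0.547, 10.033)
t=1.000: state=(1.047, 1.397, 5.950)
t=1.200: state=(2.523, 3.787, 4.145)
t=1.400: state=(6.738, 9.604, 7.430)
t=1.600: state=(9.320, 7.483, 18.208)
t=1.800: state=(3.687, 1.664, 14.230)
t=2.000: state=(2.134, 2.252, 8.932)
t=2.200: state=(3.509, 4.783, 6.651)
t=2.400: state=(7.161, 9.197, 10.037)
t=2.600: state=(8.056, 6.397, 16.815)
t=2.800: state=(4.116, 2.792, 13.390)
t=3.000: state=(3.331, 3.700, 9.380)
t=3.200: state=(5.188, 6.599, 8.815)
t=3.400: state=(7.770, 8.322, 13.469)
t=3.600: state=(6.250, 4.714, 15.156)
t=3.800: state=(4.133, 3.763, 11.735)
t=4.000: state=(4.621, 5.384, 9.740)
t=4.195: state=(6.561, 7.525, 11.446)
largest grid value and its neighbours: x(0.410)=10.87739, x(0.415)=10.89068, x(0.420)=10.88975
parabola through these three points peaks at t≈0.417 with x≈10.89202

max x = 10.892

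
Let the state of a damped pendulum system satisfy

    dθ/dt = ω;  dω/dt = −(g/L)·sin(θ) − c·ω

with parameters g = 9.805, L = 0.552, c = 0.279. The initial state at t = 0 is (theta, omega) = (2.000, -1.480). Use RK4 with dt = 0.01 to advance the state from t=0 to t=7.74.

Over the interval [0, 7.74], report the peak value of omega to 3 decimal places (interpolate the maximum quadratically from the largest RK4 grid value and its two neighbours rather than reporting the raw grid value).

max omega = 6.100

t=0.000: state=(2.000, -1.480)
step 1 (dt=0.01): k1=(-1.480, -15.739), k2=(-1.559, -15.771), k3=(-1.559, -15.774), k4=(-1.638, -15.808); state += dt/6·(k1+2k2+2k3+k4)
t=0.010: state=(1.984, -1.638)
t=0.020: state=(1.967, -1.796)
t=0.030: state=(1.948, -1.955)
continuing one RK4 step at a time; state shown every 25 steps (Δt=0.25):
t=0.250: state=(1.123, -5.519)
t=0.500: state=(-0.498, -6.355)
t=0.750: state=(-1.608, -2.214)
t=1.000: state=(-1.605, 2.187)
t=1.250: state=(-0.563, 5.784)
t=1.500: state=(0.868, 4.668)
t=1.750: state=(1.503, 0.314)
t=2.000: state=(1.043, -3.859)
t=2.250: state=(-0.208, -5.315)
t=2.500: state=(-1.193, -2.073)
t=2.750: state=(-1.175, 2.163)
t=3.000: state=(-0.231, 4.846)
t=3.250: state=(0.853, 3.098)
t=3.500: state=(1.138, -0.880)
t=3.750: state=(0.477, -4.040)
t=4.000: state=(-0.562, -3.523)
t=4.250: state=(-1.030, -0.030)
t=4.500: state=(-0.596, 3.250)
t=4.750: state=(0.341, 3.561)
t=5.000: state=(0.903, 0.635)
t=5.250: state=(0.638, -2.580)
t=5.500: state=(-0.184, -3.394)
t=5.750: state=(-0.779, -1.007)
t=6.000: state=(-0.635, 2.045)
t=6.250: state=(0.078, 3.137)
t=6.500: state=(0.669, 1.209)
t=6.750: state=(0.608, -1.629)
t=7.000: state=(-0.009, -2.855)
t=7.250: state=(-0.576, -1.295)
t=7.500: state=(-0.569, 1.310)
t=7.740: state=(-0.060, 2.576)
largest grid value and its neighbours: omega(1.320)=6.09682, omega(1.330)=6.09996, omega(1.340)=6.09232
parabola through these three points peaks at t≈1.328 with omega≈6.10020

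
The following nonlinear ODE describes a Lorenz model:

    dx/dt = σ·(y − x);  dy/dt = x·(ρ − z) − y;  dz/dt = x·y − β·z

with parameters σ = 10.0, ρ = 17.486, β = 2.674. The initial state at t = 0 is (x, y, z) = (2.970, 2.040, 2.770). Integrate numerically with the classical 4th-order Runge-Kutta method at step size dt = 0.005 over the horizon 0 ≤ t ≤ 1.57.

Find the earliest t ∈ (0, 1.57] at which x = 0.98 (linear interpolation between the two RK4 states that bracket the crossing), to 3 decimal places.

t = 0.616

t=0.000: state=(2.970, 2.040, 2.770)
step 1 (dt=0.005): k1=(-9.300, 41.667, -1.348), k2=(-8.026, 41.230, -1.080), k3=(-8.069, 41.276, -1.078), k4=(-6.833, 40.882, -0.811); state += dt/6·(k1+2k2+2k3+k4)
t=0.005: state=(2.930, 2.246, 2.765)
t=0.010: state=(2.901, 2.449, 2.762)
t=0.015: state=(2.884, 2.649, 2.762)
continuing one RK4 step at a time; state shown every 20 steps (Δt=0.1):
t=0.100: state=(3.881, 6.235, 3.312)
t=0.200: state=(7.462, 12.171, 7.168)
t=0.300: state=(12.148, 15.466, 18.503)
t=0.400: state=(11.345, 6.383, 26.756)
t=0.500: state=(5.249, -0.365, 22.285)
t=0.600: state=(1.327, -1.036, 16.835)
t=0.615: state=(1.000, -1.004, 16.156)
next step: t=0.620: state=(0.902, -0.992, 15.937) — x has crossed 0.98
linear interpolation between t=0.615 (0.99985) and t=0.620 (0.90242) → t≈0.616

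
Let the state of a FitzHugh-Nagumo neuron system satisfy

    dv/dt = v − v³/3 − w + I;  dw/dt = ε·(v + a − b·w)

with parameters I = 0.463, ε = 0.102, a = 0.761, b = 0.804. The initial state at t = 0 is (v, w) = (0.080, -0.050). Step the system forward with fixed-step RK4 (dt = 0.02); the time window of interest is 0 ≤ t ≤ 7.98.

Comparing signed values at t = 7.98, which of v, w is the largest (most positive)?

t=0.000: state=(0.080, -0.050)
step 1 (dt=0.02): k1=(0.593, 0.090), k2=(0.598, 0.090), k3=(0.598, 0.090), k4=(0.603, 0.091); state += dt/6·(k1+2k2+2k3+k4)
t=0.020: state=(0.092, -0.048)
t=0.040: state=(0.104, -0.046)
t=0.060: state=(0.116, -0.045)
continuing one RK4 step at a time; state shown every 25 steps (Δt=0.5):
t=0.500: state=(0.445, 0.003)
t=1.000: state=(0.940, 0.075)
t=1.500: state=(1.414, 0.169)
t=2.000: state=(1.674, 0.279)
t=2.500: state=(1.748, 0.392)
t=3.000: state=(1.740, 0.501)
t=3.500: state=(1.703, 0.605)
t=4.000: state=(1.657, 0.703)
t=4.500: state=(1.606, 0.794)
t=5.000: state=(1.552, 0.879)
t=5.500: state=(1.496, 0.958)
t=6.000: state=(1.437, 1.031)
t=6.500: state=(1.375, 1.098)
t=7.000: state=(1.310, 1.159)
t=7.500: state=(1.240, 1.214)
t=7.980: state=(1.166, 1.261)
compare at T: v=1.166, w=1.261

largest component: w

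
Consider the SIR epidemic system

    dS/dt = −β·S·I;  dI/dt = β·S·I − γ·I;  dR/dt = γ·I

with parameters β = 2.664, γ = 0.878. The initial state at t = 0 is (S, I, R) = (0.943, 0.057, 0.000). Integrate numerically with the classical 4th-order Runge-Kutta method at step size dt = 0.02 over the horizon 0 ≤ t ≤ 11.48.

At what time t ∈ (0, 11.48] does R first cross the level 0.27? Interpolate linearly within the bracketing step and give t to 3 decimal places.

t=0.000: state=(0.943, 0.057, 0.000)
step 1 (dt=0.02): k1=(-0.143, 0.093, 0.050), k2=(-0.145, 0.094, 0.051), k3=(-0.145, 0.094, 0.051), k4=(-0.147, 0.096, 0.052); state += dt/6·(k1+2k2+2k3+k4)
t=0.020: state=(0.940, 0.059, 0.001)
t=0.040: state=(0.937, 0.061, 0.002)
t=0.060: state=(0.934, 0.063, 0.003)
continuing one RK4 step at a time; state shown every 25 steps (Δt=0.5):
t=0.500: state=(0.841, 0.121, 0.038)
t=1.000: state=(0.673, 0.216, 0.111)
t=1.500: state=(0.475, 0.299, 0.226)
t=1.660: state=(0.417, 0.314, 0.269)
next step: t=1.680: state=(0.410, 0.315, 0.274) — R has crossed 0.27
linear interpolation between t=1.660 (0.26889) and t=1.680 (0.27441) → t≈1.664

t = 1.664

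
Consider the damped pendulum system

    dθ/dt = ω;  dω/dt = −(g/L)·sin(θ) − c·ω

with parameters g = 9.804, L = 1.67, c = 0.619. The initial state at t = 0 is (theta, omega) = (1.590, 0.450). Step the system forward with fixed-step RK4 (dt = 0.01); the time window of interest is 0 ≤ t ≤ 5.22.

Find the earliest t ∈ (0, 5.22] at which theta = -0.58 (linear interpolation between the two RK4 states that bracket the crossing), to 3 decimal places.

t=0.000: state=(1.590, 0.450)
step 1 (dt=0.01): k1=(0.450, -6.148), k2=(0.419, -6.129), k3=(0.419, -6.129), k4=(0.389, -6.110); state += dt/6·(k1+2k2+2k3+k4)
t=0.010: state=(1.594, 0.389)
t=0.020: state=(1.598, 0.328)
t=0.030: state=(1.601, 0.267)
continuing one RK4 step at a time; state shown every 20 steps (Δt=0.2):
t=0.200: state=(1.562, -0.706)
t=0.400: state=(1.317, -1.718)
t=0.600: state=(0.890, -2.501)
t=0.800: state=(0.346, -2.841)
t=1.000: state=(-0.206, -2.576)
t=1.160: state=(-0.574, -1.986)
next step: t=1.170: state=(-0.594, -1.941) — theta has crossed -0.58
linear interpolation between t=1.160 (-0.57419) and t=1.170 (-0.59382) → t≈1.163

t = 1.163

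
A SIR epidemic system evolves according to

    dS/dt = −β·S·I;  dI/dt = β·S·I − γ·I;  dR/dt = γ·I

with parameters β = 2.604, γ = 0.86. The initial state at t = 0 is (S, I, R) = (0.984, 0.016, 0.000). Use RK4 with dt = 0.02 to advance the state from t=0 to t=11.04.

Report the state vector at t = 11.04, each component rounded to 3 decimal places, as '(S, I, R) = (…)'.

(S, I, R) = (0.057, 0.002, 0.941)

t=0.000: state=(0.984, 0.016, 0.000)
step 1 (dt=0.02): k1=(-0.041, 0.027, 0.014), k2=(-0.042, 0.028, 0.014), k3=(-0.042, 0.028, 0.014), k4=(-0.042, 0.028, 0.014); state += dt/6·(k1+2k2+2k3+k4)
t=0.020: state=(0.983, 0.017, 0.000)
t=0.040: state=(0.982, 0.017, 0.001)
t=0.060: state=(0.981, 0.018, 0.001)
continuing one RK4 step at a time; state shown every 25 steps (Δt=0.5):
t=0.500: state=(0.952, 0.037, 0.011)
t=1.000: state=(0.886, 0.080, 0.035)
t=1.500: state=(0.764, 0.153, 0.084)
t=2.000: state=(0.591, 0.241, 0.168)
t=2.500: state=(0.413, 0.300, 0.286)
t=3.000: state=(0.277, 0.304, 0.418)
t=3.500: state=(0.191, 0.267, 0.542)
t=4.000: state=(0.139, 0.215, 0.646)
t=4.500: state=(0.109, 0.164, 0.727)
t=5.000: state=(0.090, 0.121, 0.788)
t=5.500: state=(0.079, 0.088, 0.833)
t=6.000: state=(0.072, 0.063, 0.865)
t=6.500: state=(0.067, 0.045, 0.888)
t=7.000: state=(0.064, 0.032, 0.905)
t=7.500: state=(0.061, 0.022, 0.916)
t=8.000: state=(0.060, 0.016, 0.924)
t=8.500: state=(0.059, 0.011, 0.930)
t=9.000: state=(0.058, 0.008, 0.934)
t=9.500: state=(0.058, 0.005, 0.937)
t=10.000: state=(0.057, 0.004, 0.939)
t=10.500: state=(0.057, 0.003, 0.940)
t=11.000: state=(0.057, 0.002, 0.941)
t=11.040: state=(0.057, 0.002, 0.941)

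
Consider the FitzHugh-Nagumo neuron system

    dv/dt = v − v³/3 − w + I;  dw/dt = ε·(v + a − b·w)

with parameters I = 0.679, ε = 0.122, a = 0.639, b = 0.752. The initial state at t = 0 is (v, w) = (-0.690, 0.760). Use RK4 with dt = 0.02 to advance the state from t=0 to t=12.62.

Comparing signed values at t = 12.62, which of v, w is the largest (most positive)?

largest component: v

t=0.000: state=(-0.690, 0.760)
step 1 (dt=0.02): k1=(-0.661, -0.076), k2=(-0.664, -0.077), k3=(-0.664, -0.077), k4=(-0.667, -0.077); state += dt/6·(k1+2k2+2k3+k4)
t=0.020: state=(-0.703, 0.758)
t=0.040: state=(-0.717, 0.757)
t=0.060: state=(-0.730, 0.755)
continuing one RK4 step at a time; state shown every 25 steps (Δt=0.5):
t=0.500: state=(-1.039, 0.712)
t=1.000: state=(-1.347, 0.647)
t=1.500: state=(-1.528, 0.570)
t=2.000: state=(-1.594, 0.489)
t=2.500: state=(-1.597, 0.410)
t=3.000: state=(-1.572, 0.335)
t=3.500: state=(-1.534, 0.265)
t=4.000: state=(-1.490, 0.201)
t=4.500: state=(-1.444, 0.143)
t=5.000: state=(-1.395, 0.090)
t=5.500: state=(-1.345, 0.042)
t=6.000: state=(-1.292, -0.000)
t=6.500: state=(-1.238, -0.037)
t=7.000: state=(-1.181, -0.070)
t=7.500: state=(-1.121, -0.097)
t=8.000: state=(-1.056, -0.120)
t=8.500: state=(-0.985, -0.137)
t=9.000: state=(-0.905, -0.149)
t=9.500: state=(-0.813, -0.156)
t=10.000: state=(-0.702, -0.156)
t=10.500: state=(-0.560, -0.149)
t=11.000: state=(-0.367, -0.132)
t=11.500: state=(-0.082, -0.102)
t=12.000: state=(0.356, -0.052)
t=12.500: state=(0.972, 0.028)
t=12.620: state=(1.128, 0.052)
compare at T: v=1.128, w=0.052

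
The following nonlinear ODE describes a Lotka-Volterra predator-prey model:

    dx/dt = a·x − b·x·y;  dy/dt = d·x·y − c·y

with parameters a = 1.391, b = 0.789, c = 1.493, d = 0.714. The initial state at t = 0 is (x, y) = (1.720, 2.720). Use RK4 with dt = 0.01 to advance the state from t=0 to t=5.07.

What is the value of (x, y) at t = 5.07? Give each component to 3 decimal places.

t=0.000: state=(1.720, 2.720)
step 1 (dt=0.01): k1=(-1.299, -0.721), k2=(-1.289, -0.732), k3=(-1.289, -0.732), k4=(-1.279, -0.744); state += dt/6·(k1+2k2+2k3+k4)
t=0.010: state=(1.707, 2.713)
t=0.020: state=(1.694, 2.705)
t=0.030: state=(1.682, 2.697)
continuing one RK4 step at a time; state shown every 20 steps (Δt=0.2):
t=0.200: state=(1.499, 2.537)
t=0.400: state=(1.351, 2.305)
t=0.600: state=(1.264, 2.060)
t=0.800: state=(1.229, 1.825)
t=1.000: state=(1.238, 1.614)
t=1.200: state=(1.287, 1.433)
t=1.400: state=(1.372, 1.285)
t=1.600: state=(1.494, 1.169)
t=1.800: state=(1.652, 1.085)
t=2.000: state=(1.847, 1.033)
t=2.200: state=(2.077, 1.014)
t=2.400: state=(2.335, 1.030)
t=2.600: state=(2.611, 1.088)
t=2.800: state=(2.882, 1.195)
t=3.000: state=(3.114, 1.361)
t=3.200: state=(3.261, 1.594)
t=3.400: state=(3.274, 1.889)
t=3.600: state=(3.128, 2.218)
t=3.800: state=(2.840, 2.523)
t=4.000: state=(2.473, 2.736)
t=4.200: state=(2.104, 2.813)
t=4.400: state=(1.788, 2.753)
t=4.600: state=(1.548, 2.590)
t=4.800: state=(1.382, 2.366)
t=5.000: state=(1.281, 2.121)
t=5.070: state=(1.259, 2.036)

(x, y) = (1.259, 2.036)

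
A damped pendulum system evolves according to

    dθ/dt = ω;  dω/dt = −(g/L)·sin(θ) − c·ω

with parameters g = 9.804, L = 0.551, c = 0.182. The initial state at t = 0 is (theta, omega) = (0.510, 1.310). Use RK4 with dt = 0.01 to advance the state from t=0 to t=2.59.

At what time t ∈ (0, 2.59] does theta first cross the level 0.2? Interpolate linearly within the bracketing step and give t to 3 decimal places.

t = 0.437

t=0.000: state=(0.510, 1.310)
step 1 (dt=0.01): k1=(1.310, -8.925), k2=(1.265, -9.018), k3=(1.265, -9.014), k4=(1.220, -9.104); state += dt/6·(k1+2k2+2k3+k4)
t=0.010: state=(0.523, 1.220)
t=0.020: state=(0.534, 1.128)
t=0.030: state=(0.545, 1.035)
continuing one RK4 step at a time; state shown every 10 steps (Δt=0.1):
t=0.100: state=(0.594, 0.350)
t=0.200: state=(0.579, -0.644)
t=0.300: state=(0.469, -1.525)
t=0.400: state=(0.282, -2.152)
t=0.430: state=(0.216, -2.271)
next step: t=0.440: state=(0.193, -2.303) — theta has crossed 0.2
linear interpolation between t=0.430 (0.21592) and t=0.440 (0.19304) → t≈0.437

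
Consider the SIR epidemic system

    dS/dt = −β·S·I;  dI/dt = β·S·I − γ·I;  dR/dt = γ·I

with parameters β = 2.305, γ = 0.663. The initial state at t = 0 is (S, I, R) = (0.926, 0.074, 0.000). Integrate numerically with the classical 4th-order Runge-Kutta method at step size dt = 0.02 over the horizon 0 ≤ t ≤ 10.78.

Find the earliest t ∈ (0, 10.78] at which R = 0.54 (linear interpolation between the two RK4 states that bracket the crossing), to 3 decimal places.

t = 2.942

t=0.000: state=(0.926, 0.074, 0.000)
step 1 (dt=0.02): k1=(-0.158, 0.109, 0.049), k2=(-0.160, 0.110, 0.050), k3=(-0.160, 0.110, 0.050), k4=(-0.162, 0.112, 0.051); state += dt/6·(k1+2k2+2k3+k4)
t=0.020: state=(0.923, 0.076, 0.001)
t=0.040: state=(0.920, 0.078, 0.002)
t=0.060: state=(0.916, 0.081, 0.003)
continuing one RK4 step at a time; state shown every 25 steps (Δt=0.5):
t=0.500: state=(0.819, 0.146, 0.035)
t=1.000: state=(0.654, 0.246, 0.100)
t=1.500: state=(0.466, 0.337, 0.198)
t=2.000: state=(0.307, 0.375, 0.317)
t=2.500: state=(0.200, 0.359, 0.440)
t=2.940: state=(0.142, 0.319, 0.540)
next step: t=2.960: state=(0.140, 0.316, 0.544) — R has crossed 0.54
linear interpolation between t=2.940 (0.53953) and t=2.960 (0.54374) → t≈2.942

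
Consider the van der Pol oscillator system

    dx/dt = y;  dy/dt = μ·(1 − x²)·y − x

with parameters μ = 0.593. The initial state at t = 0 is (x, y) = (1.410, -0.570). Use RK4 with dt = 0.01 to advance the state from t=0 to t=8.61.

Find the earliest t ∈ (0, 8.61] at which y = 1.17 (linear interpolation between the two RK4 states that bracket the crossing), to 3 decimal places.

t=0.000: state=(1.410, -0.570)
step 1 (dt=0.01): k1=(-0.570, -1.076), k2=(-0.575, -1.073), k3=(-0.575, -1.073), k4=(-0.581, -1.070); state += dt/6·(k1+2k2+2k3+k4)
t=0.010: state=(1.404, -0.581)
t=0.020: state=(1.398, -0.591)
t=0.030: state=(1.392, -0.602)
continuing one RK4 step at a time; state shown every 50 steps (Δt=0.5):
t=0.500: state=(0.999, -1.069)
t=1.000: state=(0.331, -1.619)
t=1.500: state=(-0.611, -2.065)
t=2.000: state=(-1.537, -1.391)
t=2.500: state=(-1.893, -0.094)
t=3.000: state=(-1.740, 0.620)
t=3.500: state=(-1.318, 1.055)
t=3.630: state=(-1.174, 1.170)
next step: t=3.640: state=(-1.162, 1.179) — y has crossed 1.17
linear interpolation between t=3.630 (1.16982) and t=3.640 (1.17897) → t≈3.630

t = 3.630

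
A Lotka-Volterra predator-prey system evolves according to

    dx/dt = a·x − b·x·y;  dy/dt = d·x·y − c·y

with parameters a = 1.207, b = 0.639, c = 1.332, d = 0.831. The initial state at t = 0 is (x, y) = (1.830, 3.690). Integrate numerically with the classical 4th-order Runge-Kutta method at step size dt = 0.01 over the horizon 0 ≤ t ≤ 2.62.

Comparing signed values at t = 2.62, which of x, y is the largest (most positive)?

largest component: x

t=0.000: state=(1.830, 3.690)
step 1 (dt=0.01): k1=(-2.106, 0.696), k2=(-2.098, 0.665), k3=(-2.098, 0.665), k4=(-2.090, 0.633); state += dt/6·(k1+2k2+2k3+k4)
t=0.010: state=(1.809, 3.697)
t=0.020: state=(1.788, 3.703)
t=0.030: state=(1.768, 3.708)
continuing one RK4 step at a time; state shown every 10 steps (Δt=0.1):
t=0.100: state=(1.629, 3.728)
t=0.200: state=(1.448, 3.708)
t=0.300: state=(1.292, 3.636)
t=0.400: state=(1.160, 3.524)
t=0.500: state=(1.049, 3.380)
t=0.600: state=(0.959, 3.216)
t=0.700: state=(0.886, 3.038)
t=0.800: state=(0.828, 2.856)
t=0.900: state=(0.783, 2.672)
t=1.000: state=(0.749, 2.492)
t=1.100: state=(0.725, 2.319)
t=1.200: state=(0.709, 2.154)
t=1.300: state=(0.700, 1.999)
t=1.400: state=(0.699, 1.855)
t=1.500: state=(0.703, 1.721)
t=1.600: state=(0.714, 1.597)
t=1.700: state=(0.730, 1.485)
t=1.800: state=(0.751, 1.382)
t=1.900: state=(0.778, 1.289)
t=2.000: state=(0.811, 1.205)
t=2.100: state=(0.849, 1.130)
t=2.200: state=(0.894, 1.063)
t=2.300: state=(0.944, 1.005)
t=2.400: state=(1.000, 0.953)
t=2.500: state=(1.063, 0.909)
t=2.600: state=(1.134, 0.872)
t=2.620: state=(1.148, 0.865)
compare at T: x=1.148, y=0.865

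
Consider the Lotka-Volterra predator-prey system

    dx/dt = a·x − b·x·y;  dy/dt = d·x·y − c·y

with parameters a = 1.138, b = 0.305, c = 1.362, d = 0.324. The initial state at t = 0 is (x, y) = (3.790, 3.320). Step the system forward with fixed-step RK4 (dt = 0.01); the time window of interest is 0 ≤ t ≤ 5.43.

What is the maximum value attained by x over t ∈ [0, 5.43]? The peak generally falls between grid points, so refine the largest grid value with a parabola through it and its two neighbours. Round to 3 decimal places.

max x = 4.848

t=0.000: state=(3.790, 3.320)
step 1 (dt=0.01): k1=(0.475, -0.445), k2=(0.478, -0.442), k3=(0.478, -0.442), k4=(0.481, -0.439); state += dt/6·(k1+2k2+2k3+k4)
t=0.010: state=(3.795, 3.316)
t=0.020: state=(3.800, 3.311)
t=0.030: state=(3.805, 3.307)
continuing one RK4 step at a time; state shown every 20 steps (Δt=0.2):
t=0.200: state=(3.896, 3.243)
t=0.400: state=(4.021, 3.191)
t=0.600: state=(4.159, 3.168)
t=0.800: state=(4.304, 3.173)
t=1.000: state=(4.449, 3.209)
t=1.200: state=(4.584, 3.275)
t=1.400: state=(4.701, 3.370)
t=1.600: state=(4.788, 3.491)
t=1.800: state=(4.838, 3.632)
t=2.000: state=(4.845, 3.786)
t=2.200: state=(4.806, 3.943)
t=2.400: state=(4.722, 4.090)
t=2.600: state=(4.602, 4.214)
t=2.800: state=(4.455, 4.304)
t=3.000: state=(4.295, 4.352)
t=3.200: state=(4.134, 4.355)
t=3.400: state=(3.984, 4.314)
t=3.600: state=(3.853, 4.235)
t=3.800: state=(3.749, 4.125)
t=4.000: state=(3.674, 3.995)
t=4.200: state=(3.631, 3.854)
t=4.400: state=(3.620, 3.711)
t=4.600: state=(3.639, 3.575)
t=4.800: state=(3.688, 3.452)
t=5.000: state=(3.764, 3.346)
t=5.200: state=(3.864, 3.262)
t=5.400: state=(3.984, 3.203)
t=5.430: state=(4.003, 3.197)
largest grid value and its neighbours: x(1.920)=4.84784, x(1.930)=4.84789, x(1.940)=4.84783
parabola through these three points peaks at t≈1.929 with x≈4.84789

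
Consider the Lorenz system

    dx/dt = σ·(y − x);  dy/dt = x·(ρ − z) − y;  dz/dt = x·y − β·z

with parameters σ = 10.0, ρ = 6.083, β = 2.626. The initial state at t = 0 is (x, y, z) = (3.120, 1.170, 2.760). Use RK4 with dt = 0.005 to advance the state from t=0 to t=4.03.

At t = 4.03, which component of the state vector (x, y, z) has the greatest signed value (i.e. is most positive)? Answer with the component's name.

largest component: z

t=0.000: state=(3.120, 1.170, 2.760)
step 1 (dt=0.005): k1=(-19.500, 9.198, -3.597), k2=(-18.783, 9.040, -3.560), k3=(-18.804, 9.046, -3.559), k4=(-18.107, 8.894, -3.524); state += dt/6·(k1+2k2+2k3+k4)
t=0.005: state=(3.026, 1.215, 2.742)
t=0.010: state=(2.939, 1.259, 2.725)
t=0.015: state=(2.858, 1.301, 2.708)
continuing one RK4 step at a time; state shown every 40 steps (Δt=0.2):
t=0.200: state=(2.201, 2.463, 2.305)
t=0.400: state=(3.151, 3.765, 2.684)
t=0.600: state=(4.381, 4.899, 4.259)
t=0.800: state=(4.812, 4.673, 6.133)
t=1.000: state=(4.039, 3.532, 6.445)
t=1.200: state=(3.201, 2.919, 5.547)
t=1.400: state=(2.944, 2.953, 4.638)
t=1.600: state=(3.164, 3.355, 4.232)
t=1.800: state=(3.615, 3.849, 4.427)
t=2.000: state=(3.985, 4.095, 5.018)
t=2.200: state=(4.008, 3.927, 5.496)
t=2.400: state=(3.747, 3.596, 5.511)
t=2.600: state=(3.496, 3.411, 5.207)
t=2.800: state=(3.428, 3.443, 4.908)
t=3.000: state=(3.528, 3.603, 4.808)
t=3.200: state=(3.685, 3.756, 4.920)
t=3.400: state=(3.777, 3.794, 5.117)
t=3.600: state=(3.754, 3.718, 5.233)
t=3.800: state=(3.664, 3.618, 5.207)
t=4.000: state=(3.593, 3.572, 5.100)
t=4.030: state=(3.587, 3.571, 5.084)
compare at T: x=3.587, y=3.571, z=5.084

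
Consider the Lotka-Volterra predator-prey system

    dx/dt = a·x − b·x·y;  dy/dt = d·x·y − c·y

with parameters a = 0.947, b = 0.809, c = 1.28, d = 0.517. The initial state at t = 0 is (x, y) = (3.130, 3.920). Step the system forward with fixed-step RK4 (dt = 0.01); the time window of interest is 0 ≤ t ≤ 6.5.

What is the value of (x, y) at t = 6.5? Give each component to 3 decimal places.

(x, y) = (4.878, 3.305)

t=0.000: state=(3.130, 3.920)
step 1 (dt=0.01): k1=(-6.962, 1.326), k2=(-6.901, 1.257), k3=(-6.901, 1.258), k4=(-6.840, 1.190); state += dt/6·(k1+2k2+2k3+k4)
t=0.010: state=(3.061, 3.933)
t=0.020: state=(2.993, 3.944)
t=0.030: state=(2.927, 3.954)
continuing one RK4 step at a time; state shown every 25 steps (Δt=0.25):
t=0.250: state=(1.782, 3.877)
t=0.500: state=(1.080, 3.370)
t=0.750: state=(0.738, 2.745)
t=1.000: state=(0.570, 2.166)
t=1.250: state=(0.490, 1.683)
t=1.500: state=(0.460, 1.299)
t=1.750: state=(0.462, 1.001)
t=2.000: state=(0.490, 0.773)
t=2.250: state=(0.541, 0.600)
t=2.500: state=(0.616, 0.469)
t=2.750: state=(0.717, 0.371)
t=3.000: state=(0.849, 0.298)
t=3.250: state=(1.019, 0.244)
t=3.500: state=(1.234, 0.205)
t=3.750: state=(1.505, 0.178)
t=4.000: state=(1.843, 0.160)
t=4.250: state=(2.264, 0.151)
t=4.500: state=(2.782, 0.152)
t=4.750: state=(3.415, 0.165)
t=5.000: state=(4.174, 0.195)
t=5.250: state=(5.057, 0.257)
t=5.500: state=(6.016, 0.381)
t=5.750: state=(6.898, 0.639)
t=6.000: state=(7.323, 1.173)
t=6.250: state=(6.690, 2.136)
t=6.500: state=(4.878, 3.305)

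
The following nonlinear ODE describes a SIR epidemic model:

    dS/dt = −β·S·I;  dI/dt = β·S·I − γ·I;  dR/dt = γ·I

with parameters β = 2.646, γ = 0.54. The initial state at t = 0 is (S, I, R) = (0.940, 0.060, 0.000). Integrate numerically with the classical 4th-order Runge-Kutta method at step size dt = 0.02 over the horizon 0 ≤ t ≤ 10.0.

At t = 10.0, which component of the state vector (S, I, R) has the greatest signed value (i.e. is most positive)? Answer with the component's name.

largest component: R

t=0.000: state=(0.940, 0.060, 0.000)
step 1 (dt=0.02): k1=(-0.149, 0.117, 0.032), k2=(-0.152, 0.119, 0.033), k3=(-0.152, 0.119, 0.033), k4=(-0.155, 0.121, 0.034); state += dt/6·(k1+2k2+2k3+k4)
t=0.020: state=(0.937, 0.062, 0.001)
t=0.040: state=(0.934, 0.065, 0.001)
t=0.060: state=(0.931, 0.067, 0.002)
continuing one RK4 step at a time; state shown every 25 steps (Δt=0.5):
t=0.500: state=(0.825, 0.149, 0.027)
t=1.000: state=(0.617, 0.297, 0.086)
t=1.500: state=(0.377, 0.437, 0.186)
t=2.000: state=(0.203, 0.484, 0.313)
t=2.500: state=(0.109, 0.451, 0.441)
t=3.000: state=(0.062, 0.384, 0.554)
t=3.500: state=(0.039, 0.313, 0.648)
t=4.000: state=(0.027, 0.250, 0.723)
t=4.500: state=(0.020, 0.196, 0.783)
t=5.000: state=(0.016, 0.154, 0.830)
t=5.500: state=(0.013, 0.120, 0.867)
t=6.000: state=(0.012, 0.093, 0.896)
t=6.500: state=(0.010, 0.072, 0.918)
t=7.000: state=(0.010, 0.056, 0.935)
t=7.500: state=(0.009, 0.043, 0.948)
t=8.000: state=(0.009, 0.033, 0.958)
t=8.500: state=(0.008, 0.026, 0.966)
t=9.000: state=(0.008, 0.020, 0.972)
t=9.500: state=(0.008, 0.015, 0.977)
t=10.000: state=(0.008, 0.012, 0.981)
compare at T: S=0.008, I=0.012, R=0.981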